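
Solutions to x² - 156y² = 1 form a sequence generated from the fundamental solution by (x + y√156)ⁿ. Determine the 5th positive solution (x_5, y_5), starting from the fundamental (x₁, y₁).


Step 1: Find the fundamental solution (x₁, y₁) of x² - 156y² = 1.
  Expand √156 as a continued fraction. a₀ = ⌊√156⌋ = 12; iterate m_{k+1} = d_k·a_k − m_k, d_{k+1} = (156 − m_{k+1}²)/d_k, a_{k+1} = ⌊(a₀ + m_{k+1})/d_{k+1}⌋ (starting m₀ = 0, d₀ = 1), with convergents p_k = a_k·p_{k-1} + p_{k-2}, q_k = a_k·q_{k-1} + q_{k-2} (p₋₁ = 1, q₋₁ = 0):
  k = 0: a₀ = 12; p₀/q₀ = 12/1; p₀² − 156·q₀² = 144 − 156 = -12.
  k = 1: m = 12, d = 12, a = ⌊(12 + 12)/12⌋ = 2; p/q = (2·12 + 1)/(2·1 + 0) = 25/2; p² − 156·q² = 625 − 624 = 1.
  The first convergent with p² − 156·q² = 1 gives the fundamental solution (x₁, y₁) = (25, 2).
Step 2: Apply the recurrence (x_{n+1}, y_{n+1}) = (x₁x_n + 156y₁y_n, x₁y_n + y₁x_n) repeatedly.
  From (x_1, y_1) = (25, 2): x_2 = 25·25 + 156·2·2 = 1249; y_2 = 25·2 + 2·25 = 100.
  From (x_2, y_2) = (1249, 100): x_3 = 25·1249 + 156·2·100 = 62425; y_3 = 25·100 + 2·1249 = 4998.
  From (x_3, y_3) = (62425, 4998): x_4 = 25·62425 + 156·2·4998 = 3120001; y_4 = 25·4998 + 2·62425 = 249800.
  From (x_4, y_4) = (3120001, 249800): x_5 = 25·3120001 + 156·2·249800 = 155937625; y_5 = 25·249800 + 2·3120001 = 12485002.
Step 3: Verify x_5² - 156·y_5² = 24316542890640625 - 24316542890640624 = 1 (should be 1). ✓

(x_1, y_1) = (25, 2); (x_5, y_5) = (155937625, 12485002).


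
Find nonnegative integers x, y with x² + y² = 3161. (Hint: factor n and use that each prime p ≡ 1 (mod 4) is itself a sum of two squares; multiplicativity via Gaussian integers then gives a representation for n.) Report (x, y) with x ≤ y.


Step 1: Factor n = 3161 = 29 · 109.
Step 2: Check the mod-4 condition on each prime factor: 29 ≡ 1 (mod 4), exponent 1; 109 ≡ 1 (mod 4), exponent 1.
All primes ≡ 3 (mod 4) appear to even exponent (or don't appear), so by the two-squares theorem n IS expressible as a sum of two squares.
Step 3: Build a representation. Here n = 29 · 109 is a product of primes ≡ 1 (mod 4). Each prime p ≡ 1 (mod 4) is itself a sum of two squares; find a² by testing p − a² for a perfect square:
  29: 29 − 1² = 28, 29 − 2² = 25 = 5² ⇒ 29 = 2² + 5².
  109: 109 − 1² = 108, 109 − 2² = 105, 109 − 3² = 100 = 10² ⇒ 109 = 3² + 10².
  Combine using the Brahmagupta–Fibonacci identity (a² + b²)(c² + d²) = (ac − bd)² + (ad + bc)² = (ac + bd)² + (ad − bc)²:
  29 · 109 = 3161: from (2² + 5²)(3² + 10²), take (2·3 − 5·10, 2·10 + 5·3) = (6 − 50, 20 + 15) = (-44, 35); dropping signs (only squares matter) gives (44, 35); check 44² + 35² = 1936 + 1225 = 3161 ✓.
Step 4: Order so x ≤ y and verify: 35² + 44² = 1225 + 1936 = 3161 = n. ✓

n = 3161 = 35² + 44² (one valid representation with x ≤ y).


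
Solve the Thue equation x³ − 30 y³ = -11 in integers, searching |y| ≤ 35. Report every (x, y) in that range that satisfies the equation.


The equation is x³ - 30y³ = -11. For fixed y, x³ = 30·y³ − 11, so a solution requires the RHS to be a perfect cube.
Strategy: iterate y from -35 to 35, compute RHS = 30·y³ − 11, and check whether it is a (positive or negative) perfect cube.
Check small values of y:
  y = 0: RHS = -11 is not a perfect cube.
  y = 1: RHS = 19 is not a perfect cube.
  y = -1: RHS = -41 is not a perfect cube.
  y = 2: RHS = 229 is not a perfect cube.
  y = -2: RHS = -251 is not a perfect cube.
  y = 3: RHS = 799 is not a perfect cube.
  y = -3: RHS = -821 is not a perfect cube.
Continuing the search up to |y| = 35 finds no solutions either.
No (x, y) in the scanned range satisfies the equation.

No integer solutions with |y| ≤ 35.


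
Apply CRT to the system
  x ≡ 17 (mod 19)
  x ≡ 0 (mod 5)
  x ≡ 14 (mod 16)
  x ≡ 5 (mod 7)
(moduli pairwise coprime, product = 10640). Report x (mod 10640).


Product of moduli M = 19 · 5 · 16 · 7 = 10640.
Merge one congruence at a time:
  Start: x ≡ 17 (mod 19).
  Combine with x ≡ 0 (mod 5); new modulus lcm = 95.
    Write x = 17 + 19·t and substitute into x ≡ 0 (mod 5): 19·t ≡ 0 − 17 = -17 (mod 5).
    Reduce coefficients mod 5: 4·t ≡ 3 (mod 5).
    The inverse of 4 mod 5 is 4 (since 4·4 = 16 = 3·5 + 1), so t ≡ 4·3 = 12 ≡ 2 (mod 5).
    Then x = 17 + 19·2 = 55, valid modulo lcm(19, 5) = 95: x ≡ 55 (mod 95).
  Combine with x ≡ 14 (mod 16); new modulus lcm = 1520.
    Write x = 55 + 95·t and substitute into x ≡ 14 (mod 16): 95·t ≡ 14 − 55 = -41 (mod 16).
    Reduce coefficients mod 16: 15·t ≡ 7 (mod 16).
    The inverse of 15 mod 16 is 15 (since 15·15 = 225 = 14·16 + 1), so t ≡ 15·7 = 105 ≡ 9 (mod 16).
    Then x = 55 + 95·9 = 910, valid modulo lcm(95, 16) = 1520: x ≡ 910 (mod 1520).
  Combine with x ≡ 5 (mod 7); new modulus lcm = 10640.
    Write x = 910 + 1520·t and substitute into x ≡ 5 (mod 7): 1520·t ≡ 5 − 910 = -905 (mod 7).
    Reduce coefficients mod 7: 1·t ≡ 5 (mod 7).
    So t ≡ 5 (mod 7).
    Then x = 910 + 1520·5 = 8510, valid modulo lcm(1520, 7) = 10640: x ≡ 8510 (mod 10640).
Verify against each original: 8510 mod 19 = 17, 8510 mod 5 = 0, 8510 mod 16 = 14, 8510 mod 7 = 5.

x ≡ 8510 (mod 10640).


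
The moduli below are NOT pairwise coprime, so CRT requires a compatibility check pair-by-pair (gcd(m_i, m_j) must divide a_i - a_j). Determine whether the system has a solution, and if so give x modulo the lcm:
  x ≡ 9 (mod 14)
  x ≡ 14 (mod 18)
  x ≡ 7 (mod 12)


Moduli 14, 18, 12 are not pairwise coprime, so CRT works modulo lcm(m_i) when all pairwise compatibility conditions hold.
Pairwise compatibility: gcd(m_i, m_j) must divide a_i - a_j for every pair.
Merge one congruence at a time:
  Start: x ≡ 9 (mod 14).
  Combine with x ≡ 14 (mod 18): gcd(14, 18) = 2, and 14 - 9 = 5 is NOT divisible by 2.
    ⇒ system is inconsistent (no integer solution).

No solution (the system is inconsistent).


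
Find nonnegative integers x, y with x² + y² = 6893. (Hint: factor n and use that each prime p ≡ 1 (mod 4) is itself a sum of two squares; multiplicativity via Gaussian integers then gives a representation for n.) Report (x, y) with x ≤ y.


Step 1: Factor n = 6893 = 61 · 113.
Step 2: Check the mod-4 condition on each prime factor: 61 ≡ 1 (mod 4), exponent 1; 113 ≡ 1 (mod 4), exponent 1.
All primes ≡ 3 (mod 4) appear to even exponent (or don't appear), so by the two-squares theorem n IS expressible as a sum of two squares.
Step 3: Build a representation. Here n = 61 · 113 is a product of primes ≡ 1 (mod 4). Each prime p ≡ 1 (mod 4) is itself a sum of two squares; find a² by testing p − a² for a perfect square:
  61: 61 − 1² = 60, 61 − 2² = 57, 61 − 3² = 52, 61 − 4² = 45, 61 − 5² = 36 = 6² ⇒ 61 = 5² + 6².
  113: 113 − 1² = 112, 113 − 2² = 109, 113 − 3² = 104, 113 − 4² = 97, 113 − 5² = 88, 113 − 6² = 77, 113 − 7² = 64 = 8² ⇒ 113 = 7² + 8².
  Combine using the Brahmagupta–Fibonacci identity (a² + b²)(c² + d²) = (ac − bd)² + (ad + bc)² = (ac + bd)² + (ad − bc)²:
  61 · 113 = 6893: from (5² + 6²)(7² + 8²), take (5·7 − 6·8, 5·8 + 6·7) = (35 − 48, 40 + 42) = (-13, 82); dropping signs (only squares matter) gives (13, 82); check 13² + 82² = 169 + 6724 = 6893 ✓.
Step 4: Order so x ≤ y and verify: 13² + 82² = 169 + 6724 = 6893 = n. ✓

n = 6893 = 13² + 82² (one valid representation with x ≤ y).


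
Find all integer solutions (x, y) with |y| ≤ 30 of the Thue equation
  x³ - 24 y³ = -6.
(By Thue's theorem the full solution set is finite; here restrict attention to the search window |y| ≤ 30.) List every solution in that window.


The equation is x³ - 24y³ = -6. For fixed y, x³ = 24·y³ − 6, so a solution requires the RHS to be a perfect cube.
Strategy: iterate y from -30 to 30, compute RHS = 24·y³ − 6, and check whether it is a (positive or negative) perfect cube.
Check small values of y:
  y = 0: RHS = -6 is not a perfect cube.
  y = 1: RHS = 18 is not a perfect cube.
  y = -1: RHS = -30 is not a perfect cube.
  y = 2: RHS = 186 is not a perfect cube.
  y = -2: RHS = -198 is not a perfect cube.
  y = 3: RHS = 642 is not a perfect cube.
  y = -3: RHS = -654 is not a perfect cube.
Continuing the search up to |y| = 30 finds no solutions either.
No (x, y) in the scanned range satisfies the equation.

No integer solutions with |y| ≤ 30.


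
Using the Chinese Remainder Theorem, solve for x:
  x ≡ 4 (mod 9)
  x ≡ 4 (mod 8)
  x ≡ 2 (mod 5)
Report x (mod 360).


Moduli 9, 8, 5 are pairwise coprime; by CRT there is a unique solution modulo M = 9 · 8 · 5 = 360.
Solve pairwise, accumulating the modulus:
  Start with x ≡ 4 (mod 9).
  Combine with x ≡ 4 (mod 8): since gcd(9, 8) = 1, we get a unique residue mod 72.
    Write x = 4 + 9·t and substitute into x ≡ 4 (mod 8): 9·t ≡ 4 − 4 = 0 (mod 8).
    Reduce coefficients mod 8: 1·t ≡ 0 (mod 8).
    So t ≡ 0 (mod 8).
    Then x = 4 + 9·0 = 4, valid modulo lcm(9, 8) = 72: x ≡ 4 (mod 72).
  Combine with x ≡ 2 (mod 5): since gcd(72, 5) = 1, we get a unique residue mod 360.
    Write x = 4 + 72·t and substitute into x ≡ 2 (mod 5): 72·t ≡ 2 − 4 = -2 (mod 5).
    Reduce coefficients mod 5: 2·t ≡ 3 (mod 5).
    The inverse of 2 mod 5 is 3 (since 2·3 = 6 = 1·5 + 1), so t ≡ 3·3 = 9 ≡ 4 (mod 5).
    Then x = 4 + 72·4 = 292, valid modulo lcm(72, 5) = 360: x ≡ 292 (mod 360).
Verify: 292 mod 9 = 4 ✓, 292 mod 8 = 4 ✓, 292 mod 5 = 2 ✓.

x ≡ 292 (mod 360).


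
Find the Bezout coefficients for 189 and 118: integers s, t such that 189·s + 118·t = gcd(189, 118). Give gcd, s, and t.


Euclidean algorithm on (189, 118) — divide until remainder is 0:
  189 = 1 · 118 + 71
  118 = 1 · 71 + 47
  71 = 1 · 47 + 24
  47 = 1 · 24 + 23
  24 = 1 · 23 + 1
  23 = 23 · 1 + 0
gcd(189, 118) = 1.
Track Bezout coefficients alongside the remainders: start with r₀ = 189 = a·1 + b·0 (s = 1, t = 0) and r₁ = 118 = a·0 + b·1 (s = 0, t = 1); each new remainder r_{k+1} = r_{k-1} − q_k·r_k inherits s_{k+1} = s_{k-1} − q_k·s_k, t_{k+1} = t_{k-1} − q_k·t_k, so r_k = a·s_k + b·t_k at every step:
  q = 1: r = 71, s = 1 − 1·0 = 1, t = 0 − 1·1 = -1  (check: 189·1 + 118·(-1) = 71)
  q = 1: r = 47, s = 0 − 1·1 = -1, t = 1 − 1·(-1) = 2  (check: 189·(-1) + 118·2 = 47)
  q = 1: r = 24, s = 1 − 1·(-1) = 2, t = -1 − 1·2 = -3  (check: 189·2 + 118·(-3) = 24)
  q = 1: r = 23, s = -1 − 1·2 = -3, t = 2 − 1·(-3) = 5  (check: 189·(-3) + 118·5 = 23)
  q = 1: r = 1, s = 2 − 1·(-3) = 5, t = -3 − 1·5 = -8  (check: 189·5 + 118·(-8) = 1)
The row with r = 1 (the gcd) gives the Bezout coefficients s = 5, t = -8.
Result: 189 · (5) + 118 · (-8) = 1.

gcd(189, 118) = 1; s = 5, t = -8 (check: 189·5 + 118·(-8) = 1).


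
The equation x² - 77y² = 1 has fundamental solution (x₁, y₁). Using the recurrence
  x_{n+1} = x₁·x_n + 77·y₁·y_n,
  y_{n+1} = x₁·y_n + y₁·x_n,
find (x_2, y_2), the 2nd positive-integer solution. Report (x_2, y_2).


Step 1: Find the fundamental solution (x₁, y₁) of x² - 77y² = 1.
  Expand √77 as a continued fraction. a₀ = ⌊√77⌋ = 8; iterate m_{k+1} = d_k·a_k − m_k, d_{k+1} = (77 − m_{k+1}²)/d_k, a_{k+1} = ⌊(a₀ + m_{k+1})/d_{k+1}⌋ (starting m₀ = 0, d₀ = 1), with convergents p_k = a_k·p_{k-1} + p_{k-2}, q_k = a_k·q_{k-1} + q_{k-2} (p₋₁ = 1, q₋₁ = 0):
  k = 0: a₀ = 8; p₀/q₀ = 8/1; p₀² − 77·q₀² = 64 − 77 = -13.
  k = 1: m = 8, d = 13, a = ⌊(8 + 8)/13⌋ = 1; p/q = (1·8 + 1)/(1·1 + 0) = 9/1; p² − 77·q² = 81 − 77 = 4.
  k = 2: m = 5, d = 4, a = ⌊(8 + 5)/4⌋ = 3; p/q = (3·9 + 8)/(3·1 + 1) = 35/4; p² − 77·q² = 1225 − 1232 = -7.
  k = 3: m = 7, d = 7, a = ⌊(8 + 7)/7⌋ = 2; p/q = (2·35 + 9)/(2·4 + 1) = 79/9; p² − 77·q² = 6241 − 6237 = 4.
  k = 4: m = 7, d = 4, a = ⌊(8 + 7)/4⌋ = 3; p/q = (3·79 + 35)/(3·9 + 4) = 272/31; p² − 77·q² = 73984 − 73997 = -13.
  k = 5: m = 5, d = 13, a = ⌊(8 + 5)/13⌋ = 1; p/q = (1·272 + 79)/(1·31 + 9) = 351/40; p² − 77·q² = 123201 − 123200 = 1.
  The first convergent with p² − 77·q² = 1 gives the fundamental solution (x₁, y₁) = (351, 40).
Step 2: Apply the recurrence (x_{n+1}, y_{n+1}) = (x₁x_n + 77y₁y_n, x₁y_n + y₁x_n) repeatedly.
  From (x_1, y_1) = (351, 40): x_2 = 351·351 + 77·40·40 = 246401; y_2 = 351·40 + 40·351 = 28080.
Step 3: Verify x_2² - 77·y_2² = 60713452801 - 60713452800 = 1 (should be 1). ✓

(x_1, y_1) = (351, 40); (x_2, y_2) = (246401, 28080).


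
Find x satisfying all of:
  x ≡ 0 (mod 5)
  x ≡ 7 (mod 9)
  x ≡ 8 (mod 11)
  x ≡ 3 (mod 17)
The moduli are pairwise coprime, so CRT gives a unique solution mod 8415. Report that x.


Product of moduli M = 5 · 9 · 11 · 17 = 8415.
Merge one congruence at a time:
  Start: x ≡ 0 (mod 5).
  Combine with x ≡ 7 (mod 9); new modulus lcm = 45.
    Write x = 0 + 5·t and substitute into x ≡ 7 (mod 9): 5·t ≡ 7 − 0 = 7 (mod 9).
    The inverse of 5 mod 9 is 2 (since 5·2 = 10 = 1·9 + 1), so t ≡ 2·7 = 14 ≡ 5 (mod 9).
    Then x = 0 + 5·5 = 25, valid modulo lcm(5, 9) = 45: x ≡ 25 (mod 45).
  Combine with x ≡ 8 (mod 11); new modulus lcm = 495.
    Write x = 25 + 45·t and substitute into x ≡ 8 (mod 11): 45·t ≡ 8 − 25 = -17 (mod 11).
    Reduce coefficients mod 11: 1·t ≡ 5 (mod 11).
    So t ≡ 5 (mod 11).
    Then x = 25 + 45·5 = 250, valid modulo lcm(45, 11) = 495: x ≡ 250 (mod 495).
  Combine with x ≡ 3 (mod 17); new modulus lcm = 8415.
    Write x = 250 + 495·t and substitute into x ≡ 3 (mod 17): 495·t ≡ 3 − 250 = -247 (mod 17).
    Reduce coefficients mod 17: 2·t ≡ 8 (mod 17).
    The inverse of 2 mod 17 is 9 (since 2·9 = 18 = 1·17 + 1), so t ≡ 9·8 = 72 ≡ 4 (mod 17).
    Then x = 250 + 495·4 = 2230, valid modulo lcm(495, 17) = 8415: x ≡ 2230 (mod 8415).
Verify against each original: 2230 mod 5 = 0, 2230 mod 9 = 7, 2230 mod 11 = 8, 2230 mod 17 = 3.

x ≡ 2230 (mod 8415).


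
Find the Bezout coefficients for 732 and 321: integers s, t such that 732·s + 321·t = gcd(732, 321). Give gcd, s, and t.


Euclidean algorithm on (732, 321) — divide until remainder is 0:
  732 = 2 · 321 + 90
  321 = 3 · 90 + 51
  90 = 1 · 51 + 39
  51 = 1 · 39 + 12
  39 = 3 · 12 + 3
  12 = 4 · 3 + 0
gcd(732, 321) = 3.
Track Bezout coefficients alongside the remainders: start with r₀ = 732 = a·1 + b·0 (s = 1, t = 0) and r₁ = 321 = a·0 + b·1 (s = 0, t = 1); each new remainder r_{k+1} = r_{k-1} − q_k·r_k inherits s_{k+1} = s_{k-1} − q_k·s_k, t_{k+1} = t_{k-1} − q_k·t_k, so r_k = a·s_k + b·t_k at every step:
  q = 2: r = 90, s = 1 − 2·0 = 1, t = 0 − 2·1 = -2  (check: 732·1 + 321·(-2) = 90)
  q = 3: r = 51, s = 0 − 3·1 = -3, t = 1 − 3·(-2) = 7  (check: 732·(-3) + 321·7 = 51)
  q = 1: r = 39, s = 1 − 1·(-3) = 4, t = -2 − 1·7 = -9  (check: 732·4 + 321·(-9) = 39)
  q = 1: r = 12, s = -3 − 1·4 = -7, t = 7 − 1·(-9) = 16  (check: 732·(-7) + 321·16 = 12)
  q = 3: r = 3, s = 4 − 3·(-7) = 25, t = -9 − 3·16 = -57  (check: 732·25 + 321·(-57) = 3)
The row with r = 3 (the gcd) gives the Bezout coefficients s = 25, t = -57.
Result: 732 · (25) + 321 · (-57) = 3.

gcd(732, 321) = 3; s = 25, t = -57 (check: 732·25 + 321·(-57) = 3).


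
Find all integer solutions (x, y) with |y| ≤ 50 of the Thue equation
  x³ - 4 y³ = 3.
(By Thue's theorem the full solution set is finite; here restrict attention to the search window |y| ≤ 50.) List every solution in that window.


The equation is x³ - 4y³ = 3. For fixed y, x³ = 4·y³ + 3, so a solution requires the RHS to be a perfect cube.
Strategy: iterate y from -50 to 50, compute RHS = 4·y³ + 3, and check whether it is a (positive or negative) perfect cube.
Check small values of y:
  y = 0: RHS = 3 is not a perfect cube.
  y = 1: RHS = 7 is not a perfect cube.
  y = -1: RHS = -1 = (-1)³ ⇒ x = -1 works.
  y = 2: RHS = 35 is not a perfect cube.
  y = -2: RHS = -29 is not a perfect cube.
  y = 3: RHS = 111 is not a perfect cube.
  y = -3: RHS = -105 is not a perfect cube.
Continuing the search up to |y| = 50 finds no further solutions beyond those listed.
Collected solutions: (-1, -1).

Solutions (with |y| ≤ 50): (-1, -1).


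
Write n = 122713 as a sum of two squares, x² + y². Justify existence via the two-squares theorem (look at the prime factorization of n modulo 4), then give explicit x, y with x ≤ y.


Step 1: Factor n = 122713 = 41^2 · 73.
Step 2: Check the mod-4 condition on each prime factor: 41 ≡ 1 (mod 4), exponent 2; 73 ≡ 1 (mod 4), exponent 1.
All primes ≡ 3 (mod 4) appear to even exponent (or don't appear), so by the two-squares theorem n IS expressible as a sum of two squares.
Step 3: Build a representation. Here n = 41 · 41 · 73 is a product of primes ≡ 1 (mod 4). Each prime p ≡ 1 (mod 4) is itself a sum of two squares; find a² by testing p − a² for a perfect square:
  41: 41 − 1² = 40, 41 − 2² = 37, 41 − 3² = 32, 41 − 4² = 25 = 5² ⇒ 41 = 4² + 5².
  73: 73 − 1² = 72, 73 − 2² = 69, 73 − 3² = 64 = 8² ⇒ 73 = 3² + 8².
  Combine using the Brahmagupta–Fibonacci identity (a² + b²)(c² + d²) = (ac − bd)² + (ad + bc)² = (ac + bd)² + (ad − bc)²:
  41 · 41 = 1681: from (4² + 5²)(4² + 5²), take (4·4 − 5·5, 4·5 + 5·4) = (16 − 25, 20 + 20) = (-9, 40); dropping signs (only squares matter) gives (9, 40); check 9² + 40² = 81 + 1600 = 1681 ✓.
  1681 · 73 = 122713: from (9² + 40²)(3² + 8²), take (9·3 − 40·8, 9·8 + 40·3) = (27 − 320, 72 + 120) = (-293, 192); dropping signs (only squares matter) gives (293, 192); check 293² + 192² = 85849 + 36864 = 122713 ✓.
Step 4: Order so x ≤ y and verify: 192² + 293² = 36864 + 85849 = 122713 = n. ✓

n = 122713 = 192² + 293² (one valid representation with x ≤ y).


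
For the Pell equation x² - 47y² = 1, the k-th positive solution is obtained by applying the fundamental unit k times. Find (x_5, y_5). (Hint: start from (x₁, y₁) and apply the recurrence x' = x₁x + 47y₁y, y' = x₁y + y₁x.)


Step 1: Find the fundamental solution (x₁, y₁) of x² - 47y² = 1.
  Expand √47 as a continued fraction. a₀ = ⌊√47⌋ = 6; iterate m_{k+1} = d_k·a_k − m_k, d_{k+1} = (47 − m_{k+1}²)/d_k, a_{k+1} = ⌊(a₀ + m_{k+1})/d_{k+1}⌋ (starting m₀ = 0, d₀ = 1), with convergents p_k = a_k·p_{k-1} + p_{k-2}, q_k = a_k·q_{k-1} + q_{k-2} (p₋₁ = 1, q₋₁ = 0):
  k = 0: a₀ = 6; p₀/q₀ = 6/1; p₀² − 47·q₀² = 36 − 47 = -11.
  k = 1: m = 6, d = 11, a = ⌊(6 + 6)/11⌋ = 1; p/q = (1·6 + 1)/(1·1 + 0) = 7/1; p² − 47·q² = 49 − 47 = 2.
  k = 2: m = 5, d = 2, a = ⌊(6 + 5)/2⌋ = 5; p/q = (5·7 + 6)/(5·1 + 1) = 41/6; p² − 47·q² = 1681 − 1692 = -11.
  k = 3: m = 5, d = 11, a = ⌊(6 + 5)/11⌋ = 1; p/q = (1·41 + 7)/(1·6 + 1) = 48/7; p² − 47·q² = 2304 − 2303 = 1.
  The first convergent with p² − 47·q² = 1 gives the fundamental solution (x₁, y₁) = (48, 7).
Step 2: Apply the recurrence (x_{n+1}, y_{n+1}) = (x₁x_n + 47y₁y_n, x₁y_n + y₁x_n) repeatedly.
  From (x_1, y_1) = (48, 7): x_2 = 48·48 + 47·7·7 = 4607; y_2 = 48·7 + 7·48 = 672.
  From (x_2, y_2) = (4607, 672): x_3 = 48·4607 + 47·7·672 = 442224; y_3 = 48·672 + 7·4607 = 64505.
  From (x_3, y_3) = (442224, 64505): x_4 = 48·442224 + 47·7·64505 = 42448897; y_4 = 48·64505 + 7·442224 = 6191808.
  From (x_4, y_4) = (42448897, 6191808): x_5 = 48·42448897 + 47·7·6191808 = 4074651888; y_5 = 48·6191808 + 7·42448897 = 594349063.
Step 3: Verify x_5² - 47·y_5² = 16602788008381964544 - 16602788008381964543 = 1 (should be 1). ✓

(x_1, y_1) = (48, 7); (x_5, y_5) = (4074651888, 594349063).


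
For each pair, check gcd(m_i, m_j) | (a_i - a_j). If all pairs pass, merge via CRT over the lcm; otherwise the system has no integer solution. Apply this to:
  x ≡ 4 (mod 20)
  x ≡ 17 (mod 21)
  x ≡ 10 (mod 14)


Moduli 20, 21, 14 are not pairwise coprime, so CRT works modulo lcm(m_i) when all pairwise compatibility conditions hold.
Pairwise compatibility: gcd(m_i, m_j) must divide a_i - a_j for every pair.
Merge one congruence at a time:
  Start: x ≡ 4 (mod 20).
  Combine with x ≡ 17 (mod 21): gcd(20, 21) = 1; 17 - 4 = 13, which IS divisible by 1, so compatible.
    Write x = 4 + 20·t and substitute into x ≡ 17 (mod 21): 20·t ≡ 17 − 4 = 13 (mod 21).
    The inverse of 20 mod 21 is 20 (since 20·20 = 400 = 19·21 + 1), so t ≡ 20·13 = 260 ≡ 8 (mod 21).
    Then x = 4 + 20·8 = 164, valid modulo lcm(20, 21) = 420: x ≡ 164 (mod 420).
  Combine with x ≡ 10 (mod 14): gcd(420, 14) = 14; 10 - 164 = -154, which IS divisible by 14, so compatible.
    Write x = 164 + 420·t and substitute into x ≡ 10 (mod 14): 420·t ≡ 10 − 164 = -154 (mod 14).
    Divide the congruence (and modulus) by g = 14: 30·t ≡ -11 (mod 1).
    Modulo 1 every t works; take t = 0.
    Then x = 164 + 420·0 = 164, valid modulo lcm(420, 14) = 420: x ≡ 164 (mod 420).
Verify: 164 mod 20 = 4, 164 mod 21 = 17, 164 mod 14 = 10.

x ≡ 164 (mod 420).


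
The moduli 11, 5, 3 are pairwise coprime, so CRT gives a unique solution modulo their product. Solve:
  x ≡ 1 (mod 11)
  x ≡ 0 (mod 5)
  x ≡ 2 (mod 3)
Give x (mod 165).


Moduli 11, 5, 3 are pairwise coprime; by CRT there is a unique solution modulo M = 11 · 5 · 3 = 165.
Solve pairwise, accumulating the modulus:
  Start with x ≡ 1 (mod 11).
  Combine with x ≡ 0 (mod 5): since gcd(11, 5) = 1, we get a unique residue mod 55.
    Write x = 1 + 11·t and substitute into x ≡ 0 (mod 5): 11·t ≡ 0 − 1 = -1 (mod 5).
    Reduce coefficients mod 5: 1·t ≡ 4 (mod 5).
    So t ≡ 4 (mod 5).
    Then x = 1 + 11·4 = 45, valid modulo lcm(11, 5) = 55: x ≡ 45 (mod 55).
  Combine with x ≡ 2 (mod 3): since gcd(55, 3) = 1, we get a unique residue mod 165.
    Write x = 45 + 55·t and substitute into x ≡ 2 (mod 3): 55·t ≡ 2 − 45 = -43 (mod 3).
    Reduce coefficients mod 3: 1·t ≡ 2 (mod 3).
    So t ≡ 2 (mod 3).
    Then x = 45 + 55·2 = 155, valid modulo lcm(55, 3) = 165: x ≡ 155 (mod 165).
Verify: 155 mod 11 = 1 ✓, 155 mod 5 = 0 ✓, 155 mod 3 = 2 ✓.

x ≡ 155 (mod 165).


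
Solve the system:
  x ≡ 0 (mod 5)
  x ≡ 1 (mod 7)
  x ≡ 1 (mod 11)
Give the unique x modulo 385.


Moduli 5, 7, 11 are pairwise coprime; by CRT there is a unique solution modulo M = 5 · 7 · 11 = 385.
Solve pairwise, accumulating the modulus:
  Start with x ≡ 0 (mod 5).
  Combine with x ≡ 1 (mod 7): since gcd(5, 7) = 1, we get a unique residue mod 35.
    Write x = 0 + 5·t and substitute into x ≡ 1 (mod 7): 5·t ≡ 1 − 0 = 1 (mod 7).
    The inverse of 5 mod 7 is 3 (since 5·3 = 15 = 2·7 + 1), so t ≡ 3·1 = 3 ≡ 3 (mod 7).
    Then x = 0 + 5·3 = 15, valid modulo lcm(5, 7) = 35: x ≡ 15 (mod 35).
  Combine with x ≡ 1 (mod 11): since gcd(35, 11) = 1, we get a unique residue mod 385.
    Write x = 15 + 35·t and substitute into x ≡ 1 (mod 11): 35·t ≡ 1 − 15 = -14 (mod 11).
    Reduce coefficients mod 11: 2·t ≡ 8 (mod 11).
    The inverse of 2 mod 11 is 6 (since 2·6 = 12 = 1·11 + 1), so t ≡ 6·8 = 48 ≡ 4 (mod 11).
    Then x = 15 + 35·4 = 155, valid modulo lcm(35, 11) = 385: x ≡ 155 (mod 385).
Verify: 155 mod 5 = 0 ✓, 155 mod 7 = 1 ✓, 155 mod 11 = 1 ✓.

x ≡ 155 (mod 385).


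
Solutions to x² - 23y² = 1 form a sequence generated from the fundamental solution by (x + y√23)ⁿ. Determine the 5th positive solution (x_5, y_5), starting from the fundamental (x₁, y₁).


Step 1: Find the fundamental solution (x₁, y₁) of x² - 23y² = 1.
  Expand √23 as a continued fraction. a₀ = ⌊√23⌋ = 4; iterate m_{k+1} = d_k·a_k − m_k, d_{k+1} = (23 − m_{k+1}²)/d_k, a_{k+1} = ⌊(a₀ + m_{k+1})/d_{k+1}⌋ (starting m₀ = 0, d₀ = 1), with convergents p_k = a_k·p_{k-1} + p_{k-2}, q_k = a_k·q_{k-1} + q_{k-2} (p₋₁ = 1, q₋₁ = 0):
  k = 0: a₀ = 4; p₀/q₀ = 4/1; p₀² − 23·q₀² = 16 − 23 = -7.
  k = 1: m = 4, d = 7, a = ⌊(4 + 4)/7⌋ = 1; p/q = (1·4 + 1)/(1·1 + 0) = 5/1; p² − 23·q² = 25 − 23 = 2.
  k = 2: m = 3, d = 2, a = ⌊(4 + 3)/2⌋ = 3; p/q = (3·5 + 4)/(3·1 + 1) = 19/4; p² − 23·q² = 361 − 368 = -7.
  k = 3: m = 3, d = 7, a = ⌊(4 + 3)/7⌋ = 1; p/q = (1·19 + 5)/(1·4 + 1) = 24/5; p² − 23·q² = 576 − 575 = 1.
  The first convergent with p² − 23·q² = 1 gives the fundamental solution (x₁, y₁) = (24, 5).
Step 2: Apply the recurrence (x_{n+1}, y_{n+1}) = (x₁x_n + 23y₁y_n, x₁y_n + y₁x_n) repeatedly.
  From (x_1, y_1) = (24, 5): x_2 = 24·24 + 23·5·5 = 1151; y_2 = 24·5 + 5·24 = 240.
  From (x_2, y_2) = (1151, 240): x_3 = 24·1151 + 23·5·240 = 55224; y_3 = 24·240 + 5·1151 = 11515.
  From (x_3, y_3) = (55224, 11515): x_4 = 24·55224 + 23·5·11515 = 2649601; y_4 = 24·11515 + 5·55224 = 552480.
  From (x_4, y_4) = (2649601, 552480): x_5 = 24·2649601 + 23·5·552480 = 127125624; y_5 = 24·552480 + 5·2649601 = 26507525.
Step 3: Verify x_5² - 23·y_5² = 16160924277389376 - 16160924277389375 = 1 (should be 1). ✓

(x_1, y_1) = (24, 5); (x_5, y_5) = (127125624, 26507525).


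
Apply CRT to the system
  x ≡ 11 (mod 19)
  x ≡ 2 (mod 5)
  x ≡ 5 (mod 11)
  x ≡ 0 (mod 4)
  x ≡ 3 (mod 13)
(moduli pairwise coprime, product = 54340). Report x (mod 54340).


Product of moduli M = 19 · 5 · 11 · 4 · 13 = 54340.
Merge one congruence at a time:
  Start: x ≡ 11 (mod 19).
  Combine with x ≡ 2 (mod 5); new modulus lcm = 95.
    Write x = 11 + 19·t and substitute into x ≡ 2 (mod 5): 19·t ≡ 2 − 11 = -9 (mod 5).
    Reduce coefficients mod 5: 4·t ≡ 1 (mod 5).
    The inverse of 4 mod 5 is 4 (since 4·4 = 16 = 3·5 + 1), so t ≡ 4·1 = 4 ≡ 4 (mod 5).
    Then x = 11 + 19·4 = 87, valid modulo lcm(19, 5) = 95: x ≡ 87 (mod 95).
  Combine with x ≡ 5 (mod 11); new modulus lcm = 1045.
    Write x = 87 + 95·t and substitute into x ≡ 5 (mod 11): 95·t ≡ 5 − 87 = -82 (mod 11).
    Reduce coefficients mod 11: 7·t ≡ 6 (mod 11).
    The inverse of 7 mod 11 is 8 (since 7·8 = 56 = 5·11 + 1), so t ≡ 8·6 = 48 ≡ 4 (mod 11).
    Then x = 87 + 95·4 = 467, valid modulo lcm(95, 11) = 1045: x ≡ 467 (mod 1045).
  Combine with x ≡ 0 (mod 4); new modulus lcm = 4180.
    Write x = 467 + 1045·t and substitute into x ≡ 0 (mod 4): 1045·t ≡ 0 − 467 = -467 (mod 4).
    Reduce coefficients mod 4: 1·t ≡ 1 (mod 4).
    So t ≡ 1 (mod 4).
    Then x = 467 + 1045·1 = 1512, valid modulo lcm(1045, 4) = 4180: x ≡ 1512 (mod 4180).
  Combine with x ≡ 3 (mod 13); new modulus lcm = 54340.
    Write x = 1512 + 4180·t and substitute into x ≡ 3 (mod 13): 4180·t ≡ 3 − 1512 = -1509 (mod 13).
    Reduce coefficients mod 13: 7·t ≡ 12 (mod 13).
    The inverse of 7 mod 13 is 2 (since 7·2 = 14 = 1·13 + 1), so t ≡ 2·12 = 24 ≡ 11 (mod 13).
    Then x = 1512 + 4180·11 = 47492, valid modulo lcm(4180, 13) = 54340: x ≡ 47492 (mod 54340).
Verify against each original: 47492 mod 19 = 11, 47492 mod 5 = 2, 47492 mod 11 = 5, 47492 mod 4 = 0, 47492 mod 13 = 3.

x ≡ 47492 (mod 54340).


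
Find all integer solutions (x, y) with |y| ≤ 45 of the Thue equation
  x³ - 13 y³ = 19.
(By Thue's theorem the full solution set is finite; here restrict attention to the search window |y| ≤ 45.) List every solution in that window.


The equation is x³ - 13y³ = 19. For fixed y, x³ = 13·y³ + 19, so a solution requires the RHS to be a perfect cube.
Strategy: iterate y from -45 to 45, compute RHS = 13·y³ + 19, and check whether it is a (positive or negative) perfect cube.
Check small values of y:
  y = 0: RHS = 19 is not a perfect cube.
  y = 1: RHS = 32 is not a perfect cube.
  y = -1: RHS = 6 is not a perfect cube.
  y = 2: RHS = 123 is not a perfect cube.
  y = -2: RHS = -85 is not a perfect cube.
  y = 3: RHS = 370 is not a perfect cube.
  y = -3: RHS = -332 is not a perfect cube.
Continuing the search up to |y| = 45 finds no solutions either.
No (x, y) in the scanned range satisfies the equation.

No integer solutions with |y| ≤ 45.


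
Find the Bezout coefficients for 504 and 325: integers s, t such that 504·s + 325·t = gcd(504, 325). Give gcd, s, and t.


Euclidean algorithm on (504, 325) — divide until remainder is 0:
  504 = 1 · 325 + 179
  325 = 1 · 179 + 146
  179 = 1 · 146 + 33
  146 = 4 · 33 + 14
  33 = 2 · 14 + 5
  14 = 2 · 5 + 4
  5 = 1 · 4 + 1
  4 = 4 · 1 + 0
gcd(504, 325) = 1.
Track Bezout coefficients alongside the remainders: start with r₀ = 504 = a·1 + b·0 (s = 1, t = 0) and r₁ = 325 = a·0 + b·1 (s = 0, t = 1); each new remainder r_{k+1} = r_{k-1} − q_k·r_k inherits s_{k+1} = s_{k-1} − q_k·s_k, t_{k+1} = t_{k-1} − q_k·t_k, so r_k = a·s_k + b·t_k at every step:
  q = 1: r = 179, s = 1 − 1·0 = 1, t = 0 − 1·1 = -1  (check: 504·1 + 325·(-1) = 179)
  q = 1: r = 146, s = 0 − 1·1 = -1, t = 1 − 1·(-1) = 2  (check: 504·(-1) + 325·2 = 146)
  q = 1: r = 33, s = 1 − 1·(-1) = 2, t = -1 − 1·2 = -3  (check: 504·2 + 325·(-3) = 33)
  q = 4: r = 14, s = -1 − 4·2 = -9, t = 2 − 4·(-3) = 14  (check: 504·(-9) + 325·14 = 14)
  q = 2: r = 5, s = 2 − 2·(-9) = 20, t = -3 − 2·14 = -31  (check: 504·20 + 325·(-31) = 5)
  q = 2: r = 4, s = -9 − 2·20 = -49, t = 14 − 2·(-31) = 76  (check: 504·(-49) + 325·76 = 4)
  q = 1: r = 1, s = 20 − 1·(-49) = 69, t = -31 − 1·76 = -107  (check: 504·69 + 325·(-107) = 1)
The row with r = 1 (the gcd) gives the Bezout coefficients s = 69, t = -107.
Result: 504 · (69) + 325 · (-107) = 1.

gcd(504, 325) = 1; s = 69, t = -107 (check: 504·69 + 325·(-107) = 1).


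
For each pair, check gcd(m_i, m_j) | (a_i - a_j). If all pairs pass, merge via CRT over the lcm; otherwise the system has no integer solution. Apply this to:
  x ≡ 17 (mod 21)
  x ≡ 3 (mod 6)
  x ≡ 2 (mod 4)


Moduli 21, 6, 4 are not pairwise coprime, so CRT works modulo lcm(m_i) when all pairwise compatibility conditions hold.
Pairwise compatibility: gcd(m_i, m_j) must divide a_i - a_j for every pair.
Merge one congruence at a time:
  Start: x ≡ 17 (mod 21).
  Combine with x ≡ 3 (mod 6): gcd(21, 6) = 3, and 3 - 17 = -14 is NOT divisible by 3.
    ⇒ system is inconsistent (no integer solution).

No solution (the system is inconsistent).


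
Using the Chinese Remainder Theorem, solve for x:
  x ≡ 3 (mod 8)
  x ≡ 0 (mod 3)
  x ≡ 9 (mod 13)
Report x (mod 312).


Moduli 8, 3, 13 are pairwise coprime; by CRT there is a unique solution modulo M = 8 · 3 · 13 = 312.
Solve pairwise, accumulating the modulus:
  Start with x ≡ 3 (mod 8).
  Combine with x ≡ 0 (mod 3): since gcd(8, 3) = 1, we get a unique residue mod 24.
    Write x = 3 + 8·t and substitute into x ≡ 0 (mod 3): 8·t ≡ 0 − 3 = -3 (mod 3).
    Reduce coefficients mod 3: 2·t ≡ 0 (mod 3).
    The inverse of 2 mod 3 is 2 (since 2·2 = 4 = 1·3 + 1), so t ≡ 2·0 = 0 ≡ 0 (mod 3).
    Then x = 3 + 8·0 = 3, valid modulo lcm(8, 3) = 24: x ≡ 3 (mod 24).
  Combine with x ≡ 9 (mod 13): since gcd(24, 13) = 1, we get a unique residue mod 312.
    Write x = 3 + 24·t and substitute into x ≡ 9 (mod 13): 24·t ≡ 9 − 3 = 6 (mod 13).
    Reduce coefficients mod 13: 11·t ≡ 6 (mod 13).
    The inverse of 11 mod 13 is 6 (since 11·6 = 66 = 5·13 + 1), so t ≡ 6·6 = 36 ≡ 10 (mod 13).
    Then x = 3 + 24·10 = 243, valid modulo lcm(24, 13) = 312: x ≡ 243 (mod 312).
Verify: 243 mod 8 = 3 ✓, 243 mod 3 = 0 ✓, 243 mod 13 = 9 ✓.

x ≡ 243 (mod 312).


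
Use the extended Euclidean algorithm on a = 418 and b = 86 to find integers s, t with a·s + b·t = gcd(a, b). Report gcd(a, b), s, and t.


Euclidean algorithm on (418, 86) — divide until remainder is 0:
  418 = 4 · 86 + 74
  86 = 1 · 74 + 12
  74 = 6 · 12 + 2
  12 = 6 · 2 + 0
gcd(418, 86) = 2.
Track Bezout coefficients alongside the remainders: start with r₀ = 418 = a·1 + b·0 (s = 1, t = 0) and r₁ = 86 = a·0 + b·1 (s = 0, t = 1); each new remainder r_{k+1} = r_{k-1} − q_k·r_k inherits s_{k+1} = s_{k-1} − q_k·s_k, t_{k+1} = t_{k-1} − q_k·t_k, so r_k = a·s_k + b·t_k at every step:
  q = 4: r = 74, s = 1 − 4·0 = 1, t = 0 − 4·1 = -4  (check: 418·1 + 86·(-4) = 74)
  q = 1: r = 12, s = 0 − 1·1 = -1, t = 1 − 1·(-4) = 5  (check: 418·(-1) + 86·5 = 12)
  q = 6: r = 2, s = 1 − 6·(-1) = 7, t = -4 − 6·5 = -34  (check: 418·7 + 86·(-34) = 2)
The row with r = 2 (the gcd) gives the Bezout coefficients s = 7, t = -34.
Result: 418 · (7) + 86 · (-34) = 2.

gcd(418, 86) = 2; s = 7, t = -34 (check: 418·7 + 86·(-34) = 2).


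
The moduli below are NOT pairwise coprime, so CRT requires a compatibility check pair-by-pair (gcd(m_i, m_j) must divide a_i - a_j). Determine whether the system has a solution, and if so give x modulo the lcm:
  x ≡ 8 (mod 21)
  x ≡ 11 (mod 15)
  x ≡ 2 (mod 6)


Moduli 21, 15, 6 are not pairwise coprime, so CRT works modulo lcm(m_i) when all pairwise compatibility conditions hold.
Pairwise compatibility: gcd(m_i, m_j) must divide a_i - a_j for every pair.
Merge one congruence at a time:
  Start: x ≡ 8 (mod 21).
  Combine with x ≡ 11 (mod 15): gcd(21, 15) = 3; 11 - 8 = 3, which IS divisible by 3, so compatible.
    Write x = 8 + 21·t and substitute into x ≡ 11 (mod 15): 21·t ≡ 11 − 8 = 3 (mod 15).
    Divide the congruence (and modulus) by g = 3: 7·t ≡ 1 (mod 5).
    Reduce coefficients mod 5: 2·t ≡ 1 (mod 5).
    The inverse of 2 mod 5 is 3 (since 2·3 = 6 = 1·5 + 1), so t ≡ 3·1 = 3 ≡ 3 (mod 5).
    Then x = 8 + 21·3 = 71, valid modulo lcm(21, 15) = 105: x ≡ 71 (mod 105).
  Combine with x ≡ 2 (mod 6): gcd(105, 6) = 3; 2 - 71 = -69, which IS divisible by 3, so compatible.
    Write x = 71 + 105·t and substitute into x ≡ 2 (mod 6): 105·t ≡ 2 − 71 = -69 (mod 6).
    Divide the congruence (and modulus) by g = 3: 35·t ≡ -23 (mod 2).
    Reduce coefficients mod 2: 1·t ≡ 1 (mod 2).
    So t ≡ 1 (mod 2).
    Then x = 71 + 105·1 = 176, valid modulo lcm(105, 6) = 210: x ≡ 176 (mod 210).
Verify: 176 mod 21 = 8, 176 mod 15 = 11, 176 mod 6 = 2.

x ≡ 176 (mod 210).


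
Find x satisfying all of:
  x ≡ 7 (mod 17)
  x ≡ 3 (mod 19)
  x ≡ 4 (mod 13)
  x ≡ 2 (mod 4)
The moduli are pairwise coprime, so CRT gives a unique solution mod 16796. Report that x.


Product of moduli M = 17 · 19 · 13 · 4 = 16796.
Merge one congruence at a time:
  Start: x ≡ 7 (mod 17).
  Combine with x ≡ 3 (mod 19); new modulus lcm = 323.
    Write x = 7 + 17·t and substitute into x ≡ 3 (mod 19): 17·t ≡ 3 − 7 = -4 (mod 19).
    Reduce coefficients mod 19: 17·t ≡ 15 (mod 19).
    The inverse of 17 mod 19 is 9 (since 17·9 = 153 = 8·19 + 1), so t ≡ 9·15 = 135 ≡ 2 (mod 19).
    Then x = 7 + 17·2 = 41, valid modulo lcm(17, 19) = 323: x ≡ 41 (mod 323).
  Combine with x ≡ 4 (mod 13); new modulus lcm = 4199.
    Write x = 41 + 323·t and substitute into x ≡ 4 (mod 13): 323·t ≡ 4 − 41 = -37 (mod 13).
    Reduce coefficients mod 13: 11·t ≡ 2 (mod 13).
    The inverse of 11 mod 13 is 6 (since 11·6 = 66 = 5·13 + 1), so t ≡ 6·2 = 12 ≡ 12 (mod 13).
    Then x = 41 + 323·12 = 3917, valid modulo lcm(323, 13) = 4199: x ≡ 3917 (mod 4199).
  Combine with x ≡ 2 (mod 4); new modulus lcm = 16796.
    Write x = 3917 + 4199·t and substitute into x ≡ 2 (mod 4): 4199·t ≡ 2 − 3917 = -3915 (mod 4).
    Reduce coefficients mod 4: 3·t ≡ 1 (mod 4).
    The inverse of 3 mod 4 is 3 (since 3·3 = 9 = 2·4 + 1), so t ≡ 3·1 = 3 ≡ 3 (mod 4).
    Then x = 3917 + 4199·3 = 16514, valid modulo lcm(4199, 4) = 16796: x ≡ 16514 (mod 16796).
Verify against each original: 16514 mod 17 = 7, 16514 mod 19 = 3, 16514 mod 13 = 4, 16514 mod 4 = 2.

x ≡ 16514 (mod 16796).


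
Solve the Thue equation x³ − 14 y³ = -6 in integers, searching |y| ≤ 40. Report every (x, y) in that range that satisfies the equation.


The equation is x³ - 14y³ = -6. For fixed y, x³ = 14·y³ − 6, so a solution requires the RHS to be a perfect cube.
Strategy: iterate y from -40 to 40, compute RHS = 14·y³ − 6, and check whether it is a (positive or negative) perfect cube.
Check small values of y:
  y = 0: RHS = -6 is not a perfect cube.
  y = 1: RHS = 8 = (2)³ ⇒ x = 2 works.
  y = -1: RHS = -20 is not a perfect cube.
  y = 2: RHS = 106 is not a perfect cube.
  y = -2: RHS = -118 is not a perfect cube.
  y = 3: RHS = 372 is not a perfect cube.
  y = -3: RHS = -384 is not a perfect cube.
Continuing the search up to |y| = 40 finds no further solutions beyond those listed.
Collected solutions: (2, 1).

Solutions (with |y| ≤ 40): (2, 1).


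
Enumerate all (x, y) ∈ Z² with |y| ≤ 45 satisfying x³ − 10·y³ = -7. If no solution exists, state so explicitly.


The equation is x³ - 10y³ = -7. For fixed y, x³ = 10·y³ − 7, so a solution requires the RHS to be a perfect cube.
Strategy: iterate y from -45 to 45, compute RHS = 10·y³ − 7, and check whether it is a (positive or negative) perfect cube.
Check small values of y:
  y = 0: RHS = -7 is not a perfect cube.
  y = 1: RHS = 3 is not a perfect cube.
  y = -1: RHS = -17 is not a perfect cube.
  y = 2: RHS = 73 is not a perfect cube.
  y = -2: RHS = -87 is not a perfect cube.
  y = 3: RHS = 263 is not a perfect cube.
  y = -3: RHS = -277 is not a perfect cube.
Continuing the search up to |y| = 45 finds no solutions either.
No (x, y) in the scanned range satisfies the equation.

No integer solutions with |y| ≤ 45.


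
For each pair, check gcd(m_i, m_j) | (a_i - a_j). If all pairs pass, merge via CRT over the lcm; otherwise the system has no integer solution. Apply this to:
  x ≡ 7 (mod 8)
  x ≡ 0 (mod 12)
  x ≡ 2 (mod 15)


Moduli 8, 12, 15 are not pairwise coprime, so CRT works modulo lcm(m_i) when all pairwise compatibility conditions hold.
Pairwise compatibility: gcd(m_i, m_j) must divide a_i - a_j for every pair.
Merge one congruence at a time:
  Start: x ≡ 7 (mod 8).
  Combine with x ≡ 0 (mod 12): gcd(8, 12) = 4, and 0 - 7 = -7 is NOT divisible by 4.
    ⇒ system is inconsistent (no integer solution).

No solution (the system is inconsistent).


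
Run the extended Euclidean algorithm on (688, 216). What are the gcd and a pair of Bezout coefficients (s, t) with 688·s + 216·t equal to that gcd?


Euclidean algorithm on (688, 216) — divide until remainder is 0:
  688 = 3 · 216 + 40
  216 = 5 · 40 + 16
  40 = 2 · 16 + 8
  16 = 2 · 8 + 0
gcd(688, 216) = 8.
Track Bezout coefficients alongside the remainders: start with r₀ = 688 = a·1 + b·0 (s = 1, t = 0) and r₁ = 216 = a·0 + b·1 (s = 0, t = 1); each new remainder r_{k+1} = r_{k-1} − q_k·r_k inherits s_{k+1} = s_{k-1} − q_k·s_k, t_{k+1} = t_{k-1} − q_k·t_k, so r_k = a·s_k + b·t_k at every step:
  q = 3: r = 40, s = 1 − 3·0 = 1, t = 0 − 3·1 = -3  (check: 688·1 + 216·(-3) = 40)
  q = 5: r = 16, s = 0 − 5·1 = -5, t = 1 − 5·(-3) = 16  (check: 688·(-5) + 216·16 = 16)
  q = 2: r = 8, s = 1 − 2·(-5) = 11, t = -3 − 2·16 = -35  (check: 688·11 + 216·(-35) = 8)
The row with r = 8 (the gcd) gives the Bezout coefficients s = 11, t = -35.
Result: 688 · (11) + 216 · (-35) = 8.

gcd(688, 216) = 8; s = 11, t = -35 (check: 688·11 + 216·(-35) = 8).


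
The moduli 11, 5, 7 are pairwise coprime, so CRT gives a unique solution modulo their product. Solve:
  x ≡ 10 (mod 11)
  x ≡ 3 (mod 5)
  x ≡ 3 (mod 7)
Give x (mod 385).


Moduli 11, 5, 7 are pairwise coprime; by CRT there is a unique solution modulo M = 11 · 5 · 7 = 385.
Solve pairwise, accumulating the modulus:
  Start with x ≡ 10 (mod 11).
  Combine with x ≡ 3 (mod 5): since gcd(11, 5) = 1, we get a unique residue mod 55.
    Write x = 10 + 11·t and substitute into x ≡ 3 (mod 5): 11·t ≡ 3 − 10 = -7 (mod 5).
    Reduce coefficients mod 5: 1·t ≡ 3 (mod 5).
    So t ≡ 3 (mod 5).
    Then x = 10 + 11·3 = 43, valid modulo lcm(11, 5) = 55: x ≡ 43 (mod 55).
  Combine with x ≡ 3 (mod 7): since gcd(55, 7) = 1, we get a unique residue mod 385.
    Write x = 43 + 55·t and substitute into x ≡ 3 (mod 7): 55·t ≡ 3 − 43 = -40 (mod 7).
    Reduce coefficients mod 7: 6·t ≡ 2 (mod 7).
    The inverse of 6 mod 7 is 6 (since 6·6 = 36 = 5·7 + 1), so t ≡ 6·2 = 12 ≡ 5 (mod 7).
    Then x = 43 + 55·5 = 318, valid modulo lcm(55, 7) = 385: x ≡ 318 (mod 385).
Verify: 318 mod 11 = 10 ✓, 318 mod 5 = 3 ✓, 318 mod 7 = 3 ✓.

x ≡ 318 (mod 385).
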